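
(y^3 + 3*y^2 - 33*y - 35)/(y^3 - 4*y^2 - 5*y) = (y + 7)/y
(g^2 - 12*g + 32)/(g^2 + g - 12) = (g^2 - 12*g + 32)/(g^2 + g - 12)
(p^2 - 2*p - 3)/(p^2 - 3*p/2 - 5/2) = 2*(p - 3)/(2*p - 5)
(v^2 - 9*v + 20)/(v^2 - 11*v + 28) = (v - 5)/(v - 7)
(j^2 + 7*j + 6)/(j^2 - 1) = (j + 6)/(j - 1)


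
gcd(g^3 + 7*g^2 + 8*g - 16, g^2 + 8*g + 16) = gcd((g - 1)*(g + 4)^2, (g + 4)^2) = g^2 + 8*g + 16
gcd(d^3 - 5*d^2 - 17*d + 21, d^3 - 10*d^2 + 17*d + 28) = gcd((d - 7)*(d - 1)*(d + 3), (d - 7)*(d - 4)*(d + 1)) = d - 7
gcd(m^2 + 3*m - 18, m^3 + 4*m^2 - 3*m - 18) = 1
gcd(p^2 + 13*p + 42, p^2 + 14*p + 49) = p + 7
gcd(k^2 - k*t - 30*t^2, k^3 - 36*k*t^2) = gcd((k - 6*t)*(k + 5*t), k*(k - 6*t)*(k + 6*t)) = -k + 6*t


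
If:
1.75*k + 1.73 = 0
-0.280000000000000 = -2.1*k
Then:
No Solution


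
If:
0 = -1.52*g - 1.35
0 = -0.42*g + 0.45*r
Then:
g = -0.89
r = -0.83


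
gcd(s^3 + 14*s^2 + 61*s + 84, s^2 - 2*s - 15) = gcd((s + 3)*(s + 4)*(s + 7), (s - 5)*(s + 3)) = s + 3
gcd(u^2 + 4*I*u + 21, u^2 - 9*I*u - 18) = u - 3*I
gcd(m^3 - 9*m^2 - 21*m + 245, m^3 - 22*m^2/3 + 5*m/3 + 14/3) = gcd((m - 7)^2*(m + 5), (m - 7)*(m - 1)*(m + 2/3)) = m - 7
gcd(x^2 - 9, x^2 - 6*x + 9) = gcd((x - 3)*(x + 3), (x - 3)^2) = x - 3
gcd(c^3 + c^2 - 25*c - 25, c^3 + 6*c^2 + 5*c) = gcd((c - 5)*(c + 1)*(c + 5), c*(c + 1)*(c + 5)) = c^2 + 6*c + 5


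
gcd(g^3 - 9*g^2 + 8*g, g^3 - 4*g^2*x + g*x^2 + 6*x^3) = 1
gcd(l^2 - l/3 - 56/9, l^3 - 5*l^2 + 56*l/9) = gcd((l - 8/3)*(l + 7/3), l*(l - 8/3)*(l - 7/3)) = l - 8/3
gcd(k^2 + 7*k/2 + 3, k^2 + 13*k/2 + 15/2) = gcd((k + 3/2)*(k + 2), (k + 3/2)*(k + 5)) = k + 3/2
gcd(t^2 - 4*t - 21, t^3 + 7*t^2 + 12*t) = t + 3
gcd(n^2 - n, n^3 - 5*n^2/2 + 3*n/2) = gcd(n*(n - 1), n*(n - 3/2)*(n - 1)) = n^2 - n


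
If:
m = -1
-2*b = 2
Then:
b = -1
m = -1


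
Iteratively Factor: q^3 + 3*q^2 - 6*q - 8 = (q - 2)*(q^2 + 5*q + 4) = (q - 2)*(q + 1)*(q + 4)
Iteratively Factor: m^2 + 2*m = (m + 2)*(m)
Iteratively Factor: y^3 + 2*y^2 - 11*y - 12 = (y + 1)*(y^2 + y - 12) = (y + 1)*(y + 4)*(y - 3)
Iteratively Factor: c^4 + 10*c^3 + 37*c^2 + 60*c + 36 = (c + 2)*(c^3 + 8*c^2 + 21*c + 18) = (c + 2)*(c + 3)*(c^2 + 5*c + 6) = (c + 2)*(c + 3)^2*(c + 2)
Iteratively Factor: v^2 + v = (v + 1)*(v)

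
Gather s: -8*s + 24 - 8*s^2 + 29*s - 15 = -8*s^2 + 21*s + 9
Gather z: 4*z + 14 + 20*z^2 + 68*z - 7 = 20*z^2 + 72*z + 7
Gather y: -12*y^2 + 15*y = -12*y^2 + 15*y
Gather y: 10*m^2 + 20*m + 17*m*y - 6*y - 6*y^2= 10*m^2 + 20*m - 6*y^2 + y*(17*m - 6)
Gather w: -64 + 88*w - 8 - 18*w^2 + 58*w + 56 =-18*w^2 + 146*w - 16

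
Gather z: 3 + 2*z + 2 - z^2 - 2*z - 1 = 4 - z^2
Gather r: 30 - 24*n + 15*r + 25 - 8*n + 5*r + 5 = -32*n + 20*r + 60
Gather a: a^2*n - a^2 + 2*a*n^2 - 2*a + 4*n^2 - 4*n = a^2*(n - 1) + a*(2*n^2 - 2) + 4*n^2 - 4*n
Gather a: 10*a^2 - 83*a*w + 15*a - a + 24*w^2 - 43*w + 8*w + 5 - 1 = 10*a^2 + a*(14 - 83*w) + 24*w^2 - 35*w + 4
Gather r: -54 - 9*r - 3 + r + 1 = -8*r - 56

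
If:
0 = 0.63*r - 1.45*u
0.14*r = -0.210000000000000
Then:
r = -1.50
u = -0.65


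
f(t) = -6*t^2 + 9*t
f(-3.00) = -81.00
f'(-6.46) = 86.52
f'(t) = 9 - 12*t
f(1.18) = 2.27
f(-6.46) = -308.53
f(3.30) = -35.64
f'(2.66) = -22.92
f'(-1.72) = 29.64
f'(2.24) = -17.88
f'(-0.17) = 11.04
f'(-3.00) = 45.00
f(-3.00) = -81.00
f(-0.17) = -1.70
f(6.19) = -174.19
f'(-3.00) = 45.00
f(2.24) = -9.95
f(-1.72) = -33.23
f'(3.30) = -30.60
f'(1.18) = -5.16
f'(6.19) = -65.28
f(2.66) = -18.51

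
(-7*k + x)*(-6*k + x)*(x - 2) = 42*k^2*x - 84*k^2 - 13*k*x^2 + 26*k*x + x^3 - 2*x^2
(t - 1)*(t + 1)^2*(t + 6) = t^4 + 7*t^3 + 5*t^2 - 7*t - 6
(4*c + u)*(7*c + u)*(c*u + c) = 28*c^3*u + 28*c^3 + 11*c^2*u^2 + 11*c^2*u + c*u^3 + c*u^2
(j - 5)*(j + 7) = j^2 + 2*j - 35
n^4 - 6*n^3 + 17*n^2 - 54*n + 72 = (n - 4)*(n - 2)*(n - 3*I)*(n + 3*I)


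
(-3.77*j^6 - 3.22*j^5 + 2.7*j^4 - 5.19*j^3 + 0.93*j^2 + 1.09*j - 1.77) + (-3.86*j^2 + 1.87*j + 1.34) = -3.77*j^6 - 3.22*j^5 + 2.7*j^4 - 5.19*j^3 - 2.93*j^2 + 2.96*j - 0.43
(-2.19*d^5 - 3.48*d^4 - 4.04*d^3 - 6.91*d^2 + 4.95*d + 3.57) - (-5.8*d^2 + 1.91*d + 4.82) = -2.19*d^5 - 3.48*d^4 - 4.04*d^3 - 1.11*d^2 + 3.04*d - 1.25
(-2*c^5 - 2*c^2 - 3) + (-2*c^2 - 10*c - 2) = -2*c^5 - 4*c^2 - 10*c - 5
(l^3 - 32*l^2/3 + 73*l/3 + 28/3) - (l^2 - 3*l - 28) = l^3 - 35*l^2/3 + 82*l/3 + 112/3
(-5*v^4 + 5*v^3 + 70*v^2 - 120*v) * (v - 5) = -5*v^5 + 30*v^4 + 45*v^3 - 470*v^2 + 600*v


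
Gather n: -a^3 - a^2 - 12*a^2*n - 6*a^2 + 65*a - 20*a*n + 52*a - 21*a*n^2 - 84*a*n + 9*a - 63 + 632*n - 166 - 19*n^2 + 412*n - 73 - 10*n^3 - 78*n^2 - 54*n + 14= -a^3 - 7*a^2 + 126*a - 10*n^3 + n^2*(-21*a - 97) + n*(-12*a^2 - 104*a + 990) - 288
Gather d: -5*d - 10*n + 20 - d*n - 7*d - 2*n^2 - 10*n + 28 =d*(-n - 12) - 2*n^2 - 20*n + 48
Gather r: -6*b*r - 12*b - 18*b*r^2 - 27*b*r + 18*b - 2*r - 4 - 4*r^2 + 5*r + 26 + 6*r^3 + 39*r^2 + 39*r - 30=6*b + 6*r^3 + r^2*(35 - 18*b) + r*(42 - 33*b) - 8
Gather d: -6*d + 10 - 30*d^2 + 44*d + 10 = -30*d^2 + 38*d + 20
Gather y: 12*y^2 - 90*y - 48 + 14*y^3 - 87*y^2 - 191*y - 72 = 14*y^3 - 75*y^2 - 281*y - 120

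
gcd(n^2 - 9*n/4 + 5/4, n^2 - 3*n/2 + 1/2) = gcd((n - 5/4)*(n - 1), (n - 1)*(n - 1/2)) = n - 1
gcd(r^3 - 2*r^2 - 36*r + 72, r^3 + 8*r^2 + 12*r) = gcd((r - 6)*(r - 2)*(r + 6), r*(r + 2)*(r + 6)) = r + 6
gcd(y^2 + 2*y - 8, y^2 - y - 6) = 1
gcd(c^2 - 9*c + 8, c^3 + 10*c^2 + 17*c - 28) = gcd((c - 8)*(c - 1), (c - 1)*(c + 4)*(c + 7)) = c - 1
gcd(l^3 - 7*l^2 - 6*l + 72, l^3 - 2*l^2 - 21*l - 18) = l^2 - 3*l - 18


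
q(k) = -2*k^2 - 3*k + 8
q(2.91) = -17.67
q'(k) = -4*k - 3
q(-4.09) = -13.19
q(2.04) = -6.44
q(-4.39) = -17.37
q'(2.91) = -14.64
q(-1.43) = 8.20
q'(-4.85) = 16.40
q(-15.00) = -397.00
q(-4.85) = -24.50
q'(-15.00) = 57.00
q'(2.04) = -11.16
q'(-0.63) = -0.48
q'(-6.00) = 21.00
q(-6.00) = -46.00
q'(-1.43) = 2.72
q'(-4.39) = 14.56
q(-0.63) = 9.10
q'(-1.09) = 1.36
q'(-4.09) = 13.36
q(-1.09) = 8.89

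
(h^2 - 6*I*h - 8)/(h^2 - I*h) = (h^2 - 6*I*h - 8)/(h*(h - I))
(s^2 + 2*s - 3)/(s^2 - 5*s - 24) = (s - 1)/(s - 8)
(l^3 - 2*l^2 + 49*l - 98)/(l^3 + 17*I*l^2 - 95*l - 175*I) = (l^2 - l*(2 + 7*I) + 14*I)/(l^2 + 10*I*l - 25)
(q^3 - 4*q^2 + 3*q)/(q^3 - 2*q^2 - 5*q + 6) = q/(q + 2)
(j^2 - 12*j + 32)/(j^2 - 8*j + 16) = (j - 8)/(j - 4)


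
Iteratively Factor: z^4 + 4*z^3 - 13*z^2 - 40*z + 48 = (z - 1)*(z^3 + 5*z^2 - 8*z - 48) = (z - 1)*(z + 4)*(z^2 + z - 12) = (z - 3)*(z - 1)*(z + 4)*(z + 4)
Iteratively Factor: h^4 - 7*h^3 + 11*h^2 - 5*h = (h - 5)*(h^3 - 2*h^2 + h) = h*(h - 5)*(h^2 - 2*h + 1) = h*(h - 5)*(h - 1)*(h - 1)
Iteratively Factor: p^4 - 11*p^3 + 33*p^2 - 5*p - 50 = (p - 2)*(p^3 - 9*p^2 + 15*p + 25) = (p - 5)*(p - 2)*(p^2 - 4*p - 5) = (p - 5)*(p - 2)*(p + 1)*(p - 5)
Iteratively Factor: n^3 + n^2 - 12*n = (n)*(n^2 + n - 12) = n*(n + 4)*(n - 3)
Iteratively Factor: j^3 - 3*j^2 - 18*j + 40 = (j - 2)*(j^2 - j - 20) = (j - 5)*(j - 2)*(j + 4)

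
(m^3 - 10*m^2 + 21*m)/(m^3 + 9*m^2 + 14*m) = (m^2 - 10*m + 21)/(m^2 + 9*m + 14)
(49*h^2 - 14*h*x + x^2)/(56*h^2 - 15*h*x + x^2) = (-7*h + x)/(-8*h + x)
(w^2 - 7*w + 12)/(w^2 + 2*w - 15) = (w - 4)/(w + 5)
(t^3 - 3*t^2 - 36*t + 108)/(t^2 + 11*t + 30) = (t^2 - 9*t + 18)/(t + 5)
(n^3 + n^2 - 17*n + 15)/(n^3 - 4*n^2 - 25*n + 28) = (n^2 + 2*n - 15)/(n^2 - 3*n - 28)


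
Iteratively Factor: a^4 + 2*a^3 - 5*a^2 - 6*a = (a - 2)*(a^3 + 4*a^2 + 3*a) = a*(a - 2)*(a^2 + 4*a + 3) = a*(a - 2)*(a + 1)*(a + 3)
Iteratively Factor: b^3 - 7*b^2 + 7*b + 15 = (b + 1)*(b^2 - 8*b + 15) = (b - 3)*(b + 1)*(b - 5)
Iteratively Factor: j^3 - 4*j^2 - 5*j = (j - 5)*(j^2 + j) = (j - 5)*(j + 1)*(j)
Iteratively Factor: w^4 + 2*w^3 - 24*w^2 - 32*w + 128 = (w + 4)*(w^3 - 2*w^2 - 16*w + 32) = (w - 2)*(w + 4)*(w^2 - 16) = (w - 4)*(w - 2)*(w + 4)*(w + 4)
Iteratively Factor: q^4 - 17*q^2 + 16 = (q + 4)*(q^3 - 4*q^2 - q + 4) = (q + 1)*(q + 4)*(q^2 - 5*q + 4) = (q - 4)*(q + 1)*(q + 4)*(q - 1)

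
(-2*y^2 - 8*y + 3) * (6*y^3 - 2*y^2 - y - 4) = -12*y^5 - 44*y^4 + 36*y^3 + 10*y^2 + 29*y - 12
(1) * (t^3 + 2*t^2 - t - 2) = t^3 + 2*t^2 - t - 2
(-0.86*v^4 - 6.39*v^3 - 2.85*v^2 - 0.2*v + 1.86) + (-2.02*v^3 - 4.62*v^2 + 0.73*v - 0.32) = -0.86*v^4 - 8.41*v^3 - 7.47*v^2 + 0.53*v + 1.54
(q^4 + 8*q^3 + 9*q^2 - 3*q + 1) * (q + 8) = q^5 + 16*q^4 + 73*q^3 + 69*q^2 - 23*q + 8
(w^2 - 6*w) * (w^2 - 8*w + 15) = w^4 - 14*w^3 + 63*w^2 - 90*w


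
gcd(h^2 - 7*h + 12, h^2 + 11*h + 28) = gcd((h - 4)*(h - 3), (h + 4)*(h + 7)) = 1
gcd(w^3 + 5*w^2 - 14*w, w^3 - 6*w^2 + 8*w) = w^2 - 2*w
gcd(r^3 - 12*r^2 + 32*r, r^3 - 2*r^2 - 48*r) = r^2 - 8*r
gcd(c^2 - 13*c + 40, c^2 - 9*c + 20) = c - 5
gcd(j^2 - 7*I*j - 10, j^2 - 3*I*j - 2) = j - 2*I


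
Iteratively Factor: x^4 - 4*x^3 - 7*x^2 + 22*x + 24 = (x + 1)*(x^3 - 5*x^2 - 2*x + 24) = (x - 4)*(x + 1)*(x^2 - x - 6) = (x - 4)*(x - 3)*(x + 1)*(x + 2)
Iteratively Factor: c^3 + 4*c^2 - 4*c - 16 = (c + 4)*(c^2 - 4) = (c + 2)*(c + 4)*(c - 2)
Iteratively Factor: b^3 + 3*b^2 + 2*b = (b + 1)*(b^2 + 2*b) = (b + 1)*(b + 2)*(b)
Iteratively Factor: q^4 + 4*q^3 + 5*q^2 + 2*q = (q + 1)*(q^3 + 3*q^2 + 2*q) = q*(q + 1)*(q^2 + 3*q + 2) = q*(q + 1)^2*(q + 2)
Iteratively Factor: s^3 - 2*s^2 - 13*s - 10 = (s + 1)*(s^2 - 3*s - 10) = (s - 5)*(s + 1)*(s + 2)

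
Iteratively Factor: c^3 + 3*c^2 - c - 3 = (c + 1)*(c^2 + 2*c - 3) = (c - 1)*(c + 1)*(c + 3)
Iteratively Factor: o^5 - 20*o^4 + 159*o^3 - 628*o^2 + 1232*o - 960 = (o - 5)*(o^4 - 15*o^3 + 84*o^2 - 208*o + 192) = (o - 5)*(o - 4)*(o^3 - 11*o^2 + 40*o - 48) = (o - 5)*(o - 4)*(o - 3)*(o^2 - 8*o + 16) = (o - 5)*(o - 4)^2*(o - 3)*(o - 4)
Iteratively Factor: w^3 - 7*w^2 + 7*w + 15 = (w - 5)*(w^2 - 2*w - 3) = (w - 5)*(w - 3)*(w + 1)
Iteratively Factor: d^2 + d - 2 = (d - 1)*(d + 2)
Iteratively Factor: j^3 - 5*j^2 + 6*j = (j - 3)*(j^2 - 2*j) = (j - 3)*(j - 2)*(j)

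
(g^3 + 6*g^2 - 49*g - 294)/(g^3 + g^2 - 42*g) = (g^2 - g - 42)/(g*(g - 6))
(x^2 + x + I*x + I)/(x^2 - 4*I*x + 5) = (x + 1)/(x - 5*I)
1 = 1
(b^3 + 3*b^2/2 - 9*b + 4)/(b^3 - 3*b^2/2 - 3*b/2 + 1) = (b + 4)/(b + 1)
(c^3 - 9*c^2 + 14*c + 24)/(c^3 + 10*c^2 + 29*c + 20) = (c^2 - 10*c + 24)/(c^2 + 9*c + 20)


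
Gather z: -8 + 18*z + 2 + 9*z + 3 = 27*z - 3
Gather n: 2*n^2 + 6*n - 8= 2*n^2 + 6*n - 8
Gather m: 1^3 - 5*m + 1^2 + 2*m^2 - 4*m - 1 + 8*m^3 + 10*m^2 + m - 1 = 8*m^3 + 12*m^2 - 8*m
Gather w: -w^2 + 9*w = -w^2 + 9*w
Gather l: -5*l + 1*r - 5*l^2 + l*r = -5*l^2 + l*(r - 5) + r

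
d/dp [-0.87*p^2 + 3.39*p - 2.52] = 3.39 - 1.74*p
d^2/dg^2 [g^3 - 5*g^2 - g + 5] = 6*g - 10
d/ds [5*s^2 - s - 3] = 10*s - 1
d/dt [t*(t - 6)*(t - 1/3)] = 3*t^2 - 38*t/3 + 2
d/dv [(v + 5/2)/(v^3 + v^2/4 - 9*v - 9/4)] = 4*(4*v^3 + v^2 - 36*v - (2*v + 5)*(6*v^2 + v - 18) - 9)/(4*v^3 + v^2 - 36*v - 9)^2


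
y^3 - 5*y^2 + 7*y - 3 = (y - 3)*(y - 1)^2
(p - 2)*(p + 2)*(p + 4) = p^3 + 4*p^2 - 4*p - 16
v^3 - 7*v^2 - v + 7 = (v - 7)*(v - 1)*(v + 1)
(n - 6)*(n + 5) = n^2 - n - 30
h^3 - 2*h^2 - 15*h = h*(h - 5)*(h + 3)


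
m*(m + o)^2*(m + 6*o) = m^4 + 8*m^3*o + 13*m^2*o^2 + 6*m*o^3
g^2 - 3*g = g*(g - 3)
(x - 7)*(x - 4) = x^2 - 11*x + 28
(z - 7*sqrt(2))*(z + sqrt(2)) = z^2 - 6*sqrt(2)*z - 14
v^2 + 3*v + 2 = (v + 1)*(v + 2)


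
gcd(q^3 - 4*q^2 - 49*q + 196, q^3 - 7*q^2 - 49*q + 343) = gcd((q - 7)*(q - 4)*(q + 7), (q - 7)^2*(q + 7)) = q^2 - 49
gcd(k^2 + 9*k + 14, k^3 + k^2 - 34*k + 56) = k + 7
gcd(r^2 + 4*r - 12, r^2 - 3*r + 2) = r - 2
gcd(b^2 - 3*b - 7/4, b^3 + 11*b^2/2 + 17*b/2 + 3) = b + 1/2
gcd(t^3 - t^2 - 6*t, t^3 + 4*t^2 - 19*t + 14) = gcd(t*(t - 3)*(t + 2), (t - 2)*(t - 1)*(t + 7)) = 1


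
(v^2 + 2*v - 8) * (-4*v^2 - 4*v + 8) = -4*v^4 - 12*v^3 + 32*v^2 + 48*v - 64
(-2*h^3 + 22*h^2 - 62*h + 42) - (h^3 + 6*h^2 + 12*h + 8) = -3*h^3 + 16*h^2 - 74*h + 34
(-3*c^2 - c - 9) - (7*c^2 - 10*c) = -10*c^2 + 9*c - 9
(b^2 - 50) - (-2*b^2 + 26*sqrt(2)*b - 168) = 3*b^2 - 26*sqrt(2)*b + 118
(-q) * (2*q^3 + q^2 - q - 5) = -2*q^4 - q^3 + q^2 + 5*q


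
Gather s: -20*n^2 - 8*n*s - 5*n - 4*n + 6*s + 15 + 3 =-20*n^2 - 9*n + s*(6 - 8*n) + 18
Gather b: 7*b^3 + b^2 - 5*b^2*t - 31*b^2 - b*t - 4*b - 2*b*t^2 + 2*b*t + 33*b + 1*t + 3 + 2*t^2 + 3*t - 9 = 7*b^3 + b^2*(-5*t - 30) + b*(-2*t^2 + t + 29) + 2*t^2 + 4*t - 6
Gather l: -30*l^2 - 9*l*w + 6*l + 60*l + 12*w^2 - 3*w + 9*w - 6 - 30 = -30*l^2 + l*(66 - 9*w) + 12*w^2 + 6*w - 36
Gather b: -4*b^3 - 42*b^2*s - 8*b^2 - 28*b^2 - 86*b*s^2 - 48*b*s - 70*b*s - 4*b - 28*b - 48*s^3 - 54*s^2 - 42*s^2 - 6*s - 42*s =-4*b^3 + b^2*(-42*s - 36) + b*(-86*s^2 - 118*s - 32) - 48*s^3 - 96*s^2 - 48*s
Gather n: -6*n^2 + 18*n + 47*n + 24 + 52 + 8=-6*n^2 + 65*n + 84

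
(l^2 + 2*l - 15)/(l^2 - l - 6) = (l + 5)/(l + 2)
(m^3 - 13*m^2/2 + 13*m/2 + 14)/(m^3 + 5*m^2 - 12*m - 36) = (2*m^3 - 13*m^2 + 13*m + 28)/(2*(m^3 + 5*m^2 - 12*m - 36))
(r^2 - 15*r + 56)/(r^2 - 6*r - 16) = (r - 7)/(r + 2)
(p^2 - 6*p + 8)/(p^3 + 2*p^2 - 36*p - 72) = (p^2 - 6*p + 8)/(p^3 + 2*p^2 - 36*p - 72)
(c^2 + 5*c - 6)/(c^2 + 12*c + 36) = (c - 1)/(c + 6)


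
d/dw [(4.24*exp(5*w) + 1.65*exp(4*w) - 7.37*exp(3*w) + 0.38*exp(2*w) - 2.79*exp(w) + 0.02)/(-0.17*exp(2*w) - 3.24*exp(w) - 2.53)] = (-2.1624*exp(6*w) - 55.5114*exp(5*w) - 68.4211*exp(4*w) + 31.0596*exp(3*w) + 54.2328*exp(2*w) - 1.916*exp(w) + 7.1235)*exp(w)/(0.0289*exp(4*w) + 1.1016*exp(3*w) + 11.3578*exp(2*w) + 16.3944*exp(w) + 6.4009)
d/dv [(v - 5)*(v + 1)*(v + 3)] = 3*v^2 - 2*v - 17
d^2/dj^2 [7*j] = 0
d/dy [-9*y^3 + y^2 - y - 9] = -27*y^2 + 2*y - 1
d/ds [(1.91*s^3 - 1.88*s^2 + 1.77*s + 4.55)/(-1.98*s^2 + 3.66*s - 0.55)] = (-3.7818*s^4 + 13.9812*s^3 - 6.5277*s^2 + 20.086*s - 17.6265)/(3.9204*s^4 - 14.4936*s^3 + 15.5736*s^2 - 4.026*s + 0.3025)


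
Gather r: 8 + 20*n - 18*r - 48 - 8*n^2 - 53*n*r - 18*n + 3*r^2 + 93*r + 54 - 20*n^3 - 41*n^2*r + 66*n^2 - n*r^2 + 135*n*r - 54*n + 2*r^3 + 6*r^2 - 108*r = -20*n^3 + 58*n^2 - 52*n + 2*r^3 + r^2*(9 - n) + r*(-41*n^2 + 82*n - 33) + 14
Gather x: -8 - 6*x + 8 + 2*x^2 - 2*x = 2*x^2 - 8*x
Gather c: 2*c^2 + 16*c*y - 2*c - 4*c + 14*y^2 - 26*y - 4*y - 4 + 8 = 2*c^2 + c*(16*y - 6) + 14*y^2 - 30*y + 4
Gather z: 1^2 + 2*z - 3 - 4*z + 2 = -2*z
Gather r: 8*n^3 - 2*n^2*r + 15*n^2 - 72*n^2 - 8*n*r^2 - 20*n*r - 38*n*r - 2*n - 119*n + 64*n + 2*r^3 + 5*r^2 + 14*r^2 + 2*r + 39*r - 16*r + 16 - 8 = 8*n^3 - 57*n^2 - 57*n + 2*r^3 + r^2*(19 - 8*n) + r*(-2*n^2 - 58*n + 25) + 8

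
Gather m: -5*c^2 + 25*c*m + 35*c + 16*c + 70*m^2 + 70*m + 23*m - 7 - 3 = -5*c^2 + 51*c + 70*m^2 + m*(25*c + 93) - 10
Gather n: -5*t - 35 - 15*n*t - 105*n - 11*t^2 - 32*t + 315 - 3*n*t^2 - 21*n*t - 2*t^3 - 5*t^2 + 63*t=n*(-3*t^2 - 36*t - 105) - 2*t^3 - 16*t^2 + 26*t + 280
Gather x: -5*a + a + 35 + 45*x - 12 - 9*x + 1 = -4*a + 36*x + 24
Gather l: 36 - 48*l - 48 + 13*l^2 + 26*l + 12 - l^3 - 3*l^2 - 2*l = -l^3 + 10*l^2 - 24*l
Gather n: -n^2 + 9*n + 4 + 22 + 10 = -n^2 + 9*n + 36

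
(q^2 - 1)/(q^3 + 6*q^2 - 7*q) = (q + 1)/(q*(q + 7))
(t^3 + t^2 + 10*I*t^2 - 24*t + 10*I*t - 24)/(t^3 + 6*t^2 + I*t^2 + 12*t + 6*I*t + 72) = (t^2 + t*(1 + 6*I) + 6*I)/(t^2 + 3*t*(2 - I) - 18*I)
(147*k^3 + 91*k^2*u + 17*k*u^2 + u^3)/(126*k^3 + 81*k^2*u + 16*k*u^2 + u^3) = (7*k + u)/(6*k + u)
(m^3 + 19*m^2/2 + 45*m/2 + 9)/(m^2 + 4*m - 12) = (2*m^2 + 7*m + 3)/(2*(m - 2))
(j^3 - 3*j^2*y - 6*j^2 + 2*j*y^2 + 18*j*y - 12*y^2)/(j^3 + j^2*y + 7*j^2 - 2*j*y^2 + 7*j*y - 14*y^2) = (j^2 - 2*j*y - 6*j + 12*y)/(j^2 + 2*j*y + 7*j + 14*y)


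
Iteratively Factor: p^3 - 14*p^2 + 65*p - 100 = (p - 4)*(p^2 - 10*p + 25) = (p - 5)*(p - 4)*(p - 5)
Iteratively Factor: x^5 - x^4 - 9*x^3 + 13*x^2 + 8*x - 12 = (x + 1)*(x^4 - 2*x^3 - 7*x^2 + 20*x - 12) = (x + 1)*(x + 3)*(x^3 - 5*x^2 + 8*x - 4) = (x - 1)*(x + 1)*(x + 3)*(x^2 - 4*x + 4) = (x - 2)*(x - 1)*(x + 1)*(x + 3)*(x - 2)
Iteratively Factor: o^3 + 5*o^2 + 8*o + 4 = (o + 2)*(o^2 + 3*o + 2) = (o + 1)*(o + 2)*(o + 2)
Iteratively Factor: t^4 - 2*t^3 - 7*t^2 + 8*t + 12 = (t - 2)*(t^3 - 7*t - 6) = (t - 3)*(t - 2)*(t^2 + 3*t + 2) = (t - 3)*(t - 2)*(t + 2)*(t + 1)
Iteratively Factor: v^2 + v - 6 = (v - 2)*(v + 3)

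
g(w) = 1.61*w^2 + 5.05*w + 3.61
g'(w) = 3.22*w + 5.05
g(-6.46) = 38.17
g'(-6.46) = -15.75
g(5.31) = 75.82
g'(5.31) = 22.15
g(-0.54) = 1.35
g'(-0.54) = 3.31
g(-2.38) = 0.71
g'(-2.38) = -2.61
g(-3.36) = 4.82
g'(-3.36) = -5.77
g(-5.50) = 24.54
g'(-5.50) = -12.66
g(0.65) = 7.57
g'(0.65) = 7.14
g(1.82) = 18.13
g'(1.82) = 10.91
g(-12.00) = 174.85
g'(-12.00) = -33.59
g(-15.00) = 290.11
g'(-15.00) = -43.25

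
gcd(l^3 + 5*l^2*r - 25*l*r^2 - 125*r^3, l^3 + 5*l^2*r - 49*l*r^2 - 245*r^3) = l + 5*r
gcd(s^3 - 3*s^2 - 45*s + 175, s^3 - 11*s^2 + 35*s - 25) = s^2 - 10*s + 25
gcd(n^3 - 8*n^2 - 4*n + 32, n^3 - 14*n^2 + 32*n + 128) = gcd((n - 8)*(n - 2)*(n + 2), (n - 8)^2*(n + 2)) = n^2 - 6*n - 16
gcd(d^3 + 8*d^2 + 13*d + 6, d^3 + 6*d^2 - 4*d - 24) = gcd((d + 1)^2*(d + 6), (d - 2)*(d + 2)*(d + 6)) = d + 6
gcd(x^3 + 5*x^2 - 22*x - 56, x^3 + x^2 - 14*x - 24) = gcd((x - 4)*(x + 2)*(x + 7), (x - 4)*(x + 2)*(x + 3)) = x^2 - 2*x - 8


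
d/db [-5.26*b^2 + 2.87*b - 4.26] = 2.87 - 10.52*b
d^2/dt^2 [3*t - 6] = 0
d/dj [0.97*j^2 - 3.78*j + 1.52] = 1.94*j - 3.78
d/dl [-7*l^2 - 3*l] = -14*l - 3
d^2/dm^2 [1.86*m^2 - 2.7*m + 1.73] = 3.72000000000000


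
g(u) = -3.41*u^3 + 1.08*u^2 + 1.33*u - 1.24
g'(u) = -10.23*u^2 + 2.16*u + 1.33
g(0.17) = -1.00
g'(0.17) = 1.40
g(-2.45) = 52.13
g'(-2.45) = -65.37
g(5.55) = -543.54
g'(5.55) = -301.79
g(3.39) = -117.17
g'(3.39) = -108.91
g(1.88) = -17.58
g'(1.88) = -30.77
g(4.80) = -347.09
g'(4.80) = -224.00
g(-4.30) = 284.13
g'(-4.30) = -197.11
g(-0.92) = 1.11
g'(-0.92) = -9.32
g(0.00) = -1.24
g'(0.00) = 1.33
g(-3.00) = 96.56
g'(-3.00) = -97.22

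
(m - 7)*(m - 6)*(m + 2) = m^3 - 11*m^2 + 16*m + 84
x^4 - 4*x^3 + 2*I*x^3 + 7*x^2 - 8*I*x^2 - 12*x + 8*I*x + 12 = (x - 2)^2*(x - I)*(x + 3*I)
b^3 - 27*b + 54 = (b - 3)^2*(b + 6)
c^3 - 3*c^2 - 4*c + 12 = (c - 3)*(c - 2)*(c + 2)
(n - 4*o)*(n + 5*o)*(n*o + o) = n^3*o + n^2*o^2 + n^2*o - 20*n*o^3 + n*o^2 - 20*o^3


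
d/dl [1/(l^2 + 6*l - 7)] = 2*(-l - 3)/(l^2 + 6*l - 7)^2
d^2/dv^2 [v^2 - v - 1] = 2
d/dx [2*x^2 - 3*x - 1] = 4*x - 3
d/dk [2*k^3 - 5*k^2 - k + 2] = 6*k^2 - 10*k - 1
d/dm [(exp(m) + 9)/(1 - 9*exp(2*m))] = (18*(exp(m) + 9)*exp(m) - 9*exp(2*m) + 1)*exp(m)/(9*exp(2*m) - 1)^2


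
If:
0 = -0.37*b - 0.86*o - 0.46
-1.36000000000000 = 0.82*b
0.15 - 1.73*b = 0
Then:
No Solution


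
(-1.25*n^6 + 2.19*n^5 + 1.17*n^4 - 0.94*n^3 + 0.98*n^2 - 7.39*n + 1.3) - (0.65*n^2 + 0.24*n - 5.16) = -1.25*n^6 + 2.19*n^5 + 1.17*n^4 - 0.94*n^3 + 0.33*n^2 - 7.63*n + 6.46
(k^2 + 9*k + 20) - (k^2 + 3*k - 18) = 6*k + 38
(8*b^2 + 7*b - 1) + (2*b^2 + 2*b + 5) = 10*b^2 + 9*b + 4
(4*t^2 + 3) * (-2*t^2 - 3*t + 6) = -8*t^4 - 12*t^3 + 18*t^2 - 9*t + 18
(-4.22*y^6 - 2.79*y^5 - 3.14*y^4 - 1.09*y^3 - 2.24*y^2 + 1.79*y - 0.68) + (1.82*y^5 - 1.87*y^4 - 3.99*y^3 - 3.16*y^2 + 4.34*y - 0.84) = -4.22*y^6 - 0.97*y^5 - 5.01*y^4 - 5.08*y^3 - 5.4*y^2 + 6.13*y - 1.52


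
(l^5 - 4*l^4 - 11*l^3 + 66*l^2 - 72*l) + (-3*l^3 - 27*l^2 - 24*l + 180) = l^5 - 4*l^4 - 14*l^3 + 39*l^2 - 96*l + 180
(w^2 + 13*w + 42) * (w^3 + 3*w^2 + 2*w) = w^5 + 16*w^4 + 83*w^3 + 152*w^2 + 84*w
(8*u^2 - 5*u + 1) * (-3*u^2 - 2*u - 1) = -24*u^4 - u^3 - u^2 + 3*u - 1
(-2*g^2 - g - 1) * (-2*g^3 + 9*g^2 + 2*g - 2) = 4*g^5 - 16*g^4 - 11*g^3 - 7*g^2 + 2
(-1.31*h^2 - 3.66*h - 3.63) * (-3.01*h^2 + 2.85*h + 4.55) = 3.9431*h^4 + 7.2831*h^3 - 5.4652*h^2 - 26.9985*h - 16.5165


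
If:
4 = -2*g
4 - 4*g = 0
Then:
No Solution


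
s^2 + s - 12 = (s - 3)*(s + 4)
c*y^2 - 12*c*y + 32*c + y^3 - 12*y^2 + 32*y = (c + y)*(y - 8)*(y - 4)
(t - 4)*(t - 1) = t^2 - 5*t + 4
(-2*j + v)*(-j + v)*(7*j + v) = 14*j^3 - 19*j^2*v + 4*j*v^2 + v^3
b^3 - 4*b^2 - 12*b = b*(b - 6)*(b + 2)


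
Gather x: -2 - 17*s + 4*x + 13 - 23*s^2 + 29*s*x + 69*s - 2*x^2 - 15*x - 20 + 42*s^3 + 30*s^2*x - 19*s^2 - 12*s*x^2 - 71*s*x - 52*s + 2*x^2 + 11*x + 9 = 42*s^3 - 42*s^2 - 12*s*x^2 + x*(30*s^2 - 42*s)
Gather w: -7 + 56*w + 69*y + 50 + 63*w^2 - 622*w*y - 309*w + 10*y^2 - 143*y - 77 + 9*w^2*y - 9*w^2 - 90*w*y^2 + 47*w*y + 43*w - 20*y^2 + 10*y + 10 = w^2*(9*y + 54) + w*(-90*y^2 - 575*y - 210) - 10*y^2 - 64*y - 24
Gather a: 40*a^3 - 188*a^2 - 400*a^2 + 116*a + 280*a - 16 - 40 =40*a^3 - 588*a^2 + 396*a - 56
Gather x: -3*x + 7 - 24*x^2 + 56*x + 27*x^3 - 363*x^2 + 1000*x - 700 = 27*x^3 - 387*x^2 + 1053*x - 693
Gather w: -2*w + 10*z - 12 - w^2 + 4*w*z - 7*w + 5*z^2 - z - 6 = -w^2 + w*(4*z - 9) + 5*z^2 + 9*z - 18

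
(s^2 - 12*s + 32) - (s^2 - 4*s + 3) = 29 - 8*s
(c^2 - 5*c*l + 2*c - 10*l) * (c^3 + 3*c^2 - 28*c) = c^5 - 5*c^4*l + 5*c^4 - 25*c^3*l - 22*c^3 + 110*c^2*l - 56*c^2 + 280*c*l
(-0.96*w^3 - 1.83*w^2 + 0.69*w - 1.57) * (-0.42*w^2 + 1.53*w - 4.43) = 0.4032*w^5 - 0.7002*w^4 + 1.1631*w^3 + 9.822*w^2 - 5.4588*w + 6.9551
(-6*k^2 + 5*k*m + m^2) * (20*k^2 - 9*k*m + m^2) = -120*k^4 + 154*k^3*m - 31*k^2*m^2 - 4*k*m^3 + m^4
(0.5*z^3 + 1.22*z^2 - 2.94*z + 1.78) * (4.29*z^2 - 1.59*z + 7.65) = 2.145*z^5 + 4.4388*z^4 - 10.7274*z^3 + 21.6438*z^2 - 25.3212*z + 13.617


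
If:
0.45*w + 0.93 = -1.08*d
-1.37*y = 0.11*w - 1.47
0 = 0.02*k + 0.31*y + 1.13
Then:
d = 5.18939393939394*y - 6.42929292929293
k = -15.5*y - 56.5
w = 13.3636363636364 - 12.4545454545455*y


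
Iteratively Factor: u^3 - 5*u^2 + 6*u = (u - 2)*(u^2 - 3*u) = (u - 3)*(u - 2)*(u)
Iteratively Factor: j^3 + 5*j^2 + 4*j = (j)*(j^2 + 5*j + 4) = j*(j + 4)*(j + 1)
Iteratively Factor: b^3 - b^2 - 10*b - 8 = (b + 1)*(b^2 - 2*b - 8) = (b - 4)*(b + 1)*(b + 2)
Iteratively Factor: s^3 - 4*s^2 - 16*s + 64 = (s - 4)*(s^2 - 16) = (s - 4)*(s + 4)*(s - 4)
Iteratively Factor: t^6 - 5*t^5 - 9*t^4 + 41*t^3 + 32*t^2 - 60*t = (t + 2)*(t^5 - 7*t^4 + 5*t^3 + 31*t^2 - 30*t) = (t - 3)*(t + 2)*(t^4 - 4*t^3 - 7*t^2 + 10*t) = t*(t - 3)*(t + 2)*(t^3 - 4*t^2 - 7*t + 10) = t*(t - 3)*(t + 2)^2*(t^2 - 6*t + 5) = t*(t - 5)*(t - 3)*(t + 2)^2*(t - 1)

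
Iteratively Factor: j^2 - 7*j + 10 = (j - 5)*(j - 2)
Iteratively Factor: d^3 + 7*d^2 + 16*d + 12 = (d + 2)*(d^2 + 5*d + 6) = (d + 2)*(d + 3)*(d + 2)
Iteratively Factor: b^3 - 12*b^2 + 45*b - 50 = (b - 2)*(b^2 - 10*b + 25) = (b - 5)*(b - 2)*(b - 5)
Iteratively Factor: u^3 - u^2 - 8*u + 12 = (u - 2)*(u^2 + u - 6) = (u - 2)^2*(u + 3)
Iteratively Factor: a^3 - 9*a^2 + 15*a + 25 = (a - 5)*(a^2 - 4*a - 5) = (a - 5)^2*(a + 1)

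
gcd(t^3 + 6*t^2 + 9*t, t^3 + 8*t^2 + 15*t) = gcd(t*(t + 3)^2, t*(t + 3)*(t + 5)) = t^2 + 3*t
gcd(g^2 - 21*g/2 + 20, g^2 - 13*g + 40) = g - 8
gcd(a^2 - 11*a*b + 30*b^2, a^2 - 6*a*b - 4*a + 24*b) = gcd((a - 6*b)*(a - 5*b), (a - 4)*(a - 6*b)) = a - 6*b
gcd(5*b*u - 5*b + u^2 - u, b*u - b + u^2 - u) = u - 1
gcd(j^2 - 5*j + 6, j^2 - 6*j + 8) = j - 2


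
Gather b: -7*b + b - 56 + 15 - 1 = -6*b - 42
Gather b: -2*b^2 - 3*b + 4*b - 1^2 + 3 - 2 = -2*b^2 + b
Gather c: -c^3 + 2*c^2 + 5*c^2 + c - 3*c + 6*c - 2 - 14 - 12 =-c^3 + 7*c^2 + 4*c - 28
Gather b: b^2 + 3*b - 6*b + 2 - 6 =b^2 - 3*b - 4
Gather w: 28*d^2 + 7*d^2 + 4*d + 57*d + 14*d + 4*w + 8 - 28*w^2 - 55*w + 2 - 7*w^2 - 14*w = 35*d^2 + 75*d - 35*w^2 - 65*w + 10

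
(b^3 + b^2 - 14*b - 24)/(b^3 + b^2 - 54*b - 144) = (b^2 - 2*b - 8)/(b^2 - 2*b - 48)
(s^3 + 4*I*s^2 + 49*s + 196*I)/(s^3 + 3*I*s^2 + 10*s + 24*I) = (s^2 + 49)/(s^2 - I*s + 6)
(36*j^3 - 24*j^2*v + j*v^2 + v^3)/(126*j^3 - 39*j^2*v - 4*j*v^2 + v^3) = (-2*j + v)/(-7*j + v)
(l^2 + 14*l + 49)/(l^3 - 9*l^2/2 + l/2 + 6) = 2*(l^2 + 14*l + 49)/(2*l^3 - 9*l^2 + l + 12)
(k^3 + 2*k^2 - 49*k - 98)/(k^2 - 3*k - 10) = (k^2 - 49)/(k - 5)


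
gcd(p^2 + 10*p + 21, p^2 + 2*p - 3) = p + 3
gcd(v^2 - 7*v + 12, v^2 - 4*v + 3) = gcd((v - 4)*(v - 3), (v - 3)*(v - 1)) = v - 3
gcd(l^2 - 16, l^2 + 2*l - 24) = l - 4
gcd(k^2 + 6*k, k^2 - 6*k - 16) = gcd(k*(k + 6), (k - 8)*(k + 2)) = 1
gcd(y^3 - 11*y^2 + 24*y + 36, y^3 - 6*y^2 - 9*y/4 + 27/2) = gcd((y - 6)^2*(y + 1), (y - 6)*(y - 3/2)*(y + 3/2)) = y - 6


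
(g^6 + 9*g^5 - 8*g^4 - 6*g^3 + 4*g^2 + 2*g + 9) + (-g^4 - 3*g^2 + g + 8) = g^6 + 9*g^5 - 9*g^4 - 6*g^3 + g^2 + 3*g + 17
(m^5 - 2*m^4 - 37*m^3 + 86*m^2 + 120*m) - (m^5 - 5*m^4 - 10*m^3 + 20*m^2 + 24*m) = 3*m^4 - 27*m^3 + 66*m^2 + 96*m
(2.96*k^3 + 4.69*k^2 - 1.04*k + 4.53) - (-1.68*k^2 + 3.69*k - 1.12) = 2.96*k^3 + 6.37*k^2 - 4.73*k + 5.65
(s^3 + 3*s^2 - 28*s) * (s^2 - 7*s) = s^5 - 4*s^4 - 49*s^3 + 196*s^2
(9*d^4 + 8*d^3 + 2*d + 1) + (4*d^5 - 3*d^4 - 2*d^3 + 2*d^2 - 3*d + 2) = 4*d^5 + 6*d^4 + 6*d^3 + 2*d^2 - d + 3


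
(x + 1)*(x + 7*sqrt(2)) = x^2 + x + 7*sqrt(2)*x + 7*sqrt(2)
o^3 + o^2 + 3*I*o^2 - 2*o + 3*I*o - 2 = (o + 1)*(o + I)*(o + 2*I)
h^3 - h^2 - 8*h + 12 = (h - 2)^2*(h + 3)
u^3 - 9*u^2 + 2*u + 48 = (u - 8)*(u - 3)*(u + 2)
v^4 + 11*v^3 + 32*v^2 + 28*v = v*(v + 2)^2*(v + 7)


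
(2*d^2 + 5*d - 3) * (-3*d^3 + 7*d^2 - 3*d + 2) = -6*d^5 - d^4 + 38*d^3 - 32*d^2 + 19*d - 6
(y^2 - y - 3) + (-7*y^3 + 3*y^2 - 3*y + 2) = -7*y^3 + 4*y^2 - 4*y - 1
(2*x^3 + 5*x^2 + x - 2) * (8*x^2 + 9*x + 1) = 16*x^5 + 58*x^4 + 55*x^3 - 2*x^2 - 17*x - 2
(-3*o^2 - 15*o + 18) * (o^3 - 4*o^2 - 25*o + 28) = -3*o^5 - 3*o^4 + 153*o^3 + 219*o^2 - 870*o + 504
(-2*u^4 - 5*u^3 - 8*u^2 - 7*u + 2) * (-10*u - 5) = 20*u^5 + 60*u^4 + 105*u^3 + 110*u^2 + 15*u - 10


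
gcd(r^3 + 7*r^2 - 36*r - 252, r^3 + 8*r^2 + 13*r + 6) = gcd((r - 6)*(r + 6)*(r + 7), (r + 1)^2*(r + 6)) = r + 6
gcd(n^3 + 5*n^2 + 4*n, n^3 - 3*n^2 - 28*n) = n^2 + 4*n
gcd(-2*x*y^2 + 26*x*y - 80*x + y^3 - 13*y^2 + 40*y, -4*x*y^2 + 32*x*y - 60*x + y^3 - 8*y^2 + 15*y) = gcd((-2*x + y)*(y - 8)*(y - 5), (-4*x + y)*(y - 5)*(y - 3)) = y - 5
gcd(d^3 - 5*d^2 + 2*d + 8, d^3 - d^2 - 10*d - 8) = d^2 - 3*d - 4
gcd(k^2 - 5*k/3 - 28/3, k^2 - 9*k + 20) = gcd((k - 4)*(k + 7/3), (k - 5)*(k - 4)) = k - 4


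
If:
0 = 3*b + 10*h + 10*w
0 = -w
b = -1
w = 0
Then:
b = -1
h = 3/10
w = 0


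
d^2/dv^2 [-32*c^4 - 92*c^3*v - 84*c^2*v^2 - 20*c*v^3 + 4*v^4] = -168*c^2 - 120*c*v + 48*v^2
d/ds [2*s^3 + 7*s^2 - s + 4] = 6*s^2 + 14*s - 1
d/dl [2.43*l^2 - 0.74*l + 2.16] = 4.86*l - 0.74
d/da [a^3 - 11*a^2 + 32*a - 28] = 3*a^2 - 22*a + 32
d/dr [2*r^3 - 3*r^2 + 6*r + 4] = 6*r^2 - 6*r + 6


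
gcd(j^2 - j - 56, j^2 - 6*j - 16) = j - 8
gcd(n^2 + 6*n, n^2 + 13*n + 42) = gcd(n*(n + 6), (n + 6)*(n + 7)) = n + 6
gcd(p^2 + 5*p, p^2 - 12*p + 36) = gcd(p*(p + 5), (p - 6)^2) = 1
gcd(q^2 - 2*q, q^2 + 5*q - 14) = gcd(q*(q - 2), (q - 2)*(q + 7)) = q - 2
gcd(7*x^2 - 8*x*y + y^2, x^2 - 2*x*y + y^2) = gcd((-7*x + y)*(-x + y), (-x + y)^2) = x - y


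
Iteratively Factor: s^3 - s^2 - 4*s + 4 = (s - 2)*(s^2 + s - 2) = (s - 2)*(s - 1)*(s + 2)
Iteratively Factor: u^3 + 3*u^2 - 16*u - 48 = (u + 4)*(u^2 - u - 12) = (u + 3)*(u + 4)*(u - 4)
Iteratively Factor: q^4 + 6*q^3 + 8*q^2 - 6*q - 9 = (q + 3)*(q^3 + 3*q^2 - q - 3) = (q + 3)^2*(q^2 - 1) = (q - 1)*(q + 3)^2*(q + 1)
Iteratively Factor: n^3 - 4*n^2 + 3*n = (n - 1)*(n^2 - 3*n) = (n - 3)*(n - 1)*(n)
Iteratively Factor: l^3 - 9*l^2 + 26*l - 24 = (l - 4)*(l^2 - 5*l + 6) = (l - 4)*(l - 2)*(l - 3)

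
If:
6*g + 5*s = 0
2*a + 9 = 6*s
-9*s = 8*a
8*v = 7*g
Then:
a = -27/22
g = -10/11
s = 12/11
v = -35/44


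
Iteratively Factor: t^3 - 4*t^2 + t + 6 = (t - 3)*(t^2 - t - 2) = (t - 3)*(t + 1)*(t - 2)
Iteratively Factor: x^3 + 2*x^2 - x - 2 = (x - 1)*(x^2 + 3*x + 2) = (x - 1)*(x + 2)*(x + 1)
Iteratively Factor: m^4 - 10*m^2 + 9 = (m - 3)*(m^3 + 3*m^2 - m - 3) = (m - 3)*(m - 1)*(m^2 + 4*m + 3) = (m - 3)*(m - 1)*(m + 1)*(m + 3)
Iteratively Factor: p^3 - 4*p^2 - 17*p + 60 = (p - 3)*(p^2 - p - 20) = (p - 3)*(p + 4)*(p - 5)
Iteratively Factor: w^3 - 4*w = (w - 2)*(w^2 + 2*w) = (w - 2)*(w + 2)*(w)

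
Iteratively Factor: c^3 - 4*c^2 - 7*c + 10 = (c - 5)*(c^2 + c - 2) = (c - 5)*(c + 2)*(c - 1)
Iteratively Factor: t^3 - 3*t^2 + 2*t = (t - 1)*(t^2 - 2*t) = t*(t - 1)*(t - 2)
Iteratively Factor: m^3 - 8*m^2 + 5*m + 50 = (m - 5)*(m^2 - 3*m - 10) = (m - 5)^2*(m + 2)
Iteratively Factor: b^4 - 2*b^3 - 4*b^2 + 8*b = (b - 2)*(b^3 - 4*b) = b*(b - 2)*(b^2 - 4) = b*(b - 2)*(b + 2)*(b - 2)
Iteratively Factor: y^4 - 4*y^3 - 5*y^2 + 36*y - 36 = (y - 2)*(y^3 - 2*y^2 - 9*y + 18) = (y - 2)^2*(y^2 - 9) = (y - 2)^2*(y + 3)*(y - 3)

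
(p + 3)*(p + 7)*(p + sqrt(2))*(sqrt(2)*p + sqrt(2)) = sqrt(2)*p^4 + 2*p^3 + 11*sqrt(2)*p^3 + 22*p^2 + 31*sqrt(2)*p^2 + 21*sqrt(2)*p + 62*p + 42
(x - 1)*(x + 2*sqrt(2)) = x^2 - x + 2*sqrt(2)*x - 2*sqrt(2)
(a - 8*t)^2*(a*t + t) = a^3*t - 16*a^2*t^2 + a^2*t + 64*a*t^3 - 16*a*t^2 + 64*t^3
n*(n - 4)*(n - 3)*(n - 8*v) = n^4 - 8*n^3*v - 7*n^3 + 56*n^2*v + 12*n^2 - 96*n*v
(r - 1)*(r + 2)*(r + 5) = r^3 + 6*r^2 + 3*r - 10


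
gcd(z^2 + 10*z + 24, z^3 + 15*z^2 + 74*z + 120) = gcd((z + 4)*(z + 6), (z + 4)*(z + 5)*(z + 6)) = z^2 + 10*z + 24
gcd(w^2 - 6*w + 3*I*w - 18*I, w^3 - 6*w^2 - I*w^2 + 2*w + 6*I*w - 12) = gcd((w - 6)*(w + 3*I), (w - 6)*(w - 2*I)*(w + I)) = w - 6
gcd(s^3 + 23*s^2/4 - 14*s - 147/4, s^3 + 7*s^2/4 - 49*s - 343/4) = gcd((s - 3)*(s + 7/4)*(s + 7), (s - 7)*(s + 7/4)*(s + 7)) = s^2 + 35*s/4 + 49/4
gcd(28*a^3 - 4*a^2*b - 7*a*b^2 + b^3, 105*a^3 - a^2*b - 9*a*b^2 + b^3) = 7*a - b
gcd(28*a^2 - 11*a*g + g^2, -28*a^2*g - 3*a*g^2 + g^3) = 7*a - g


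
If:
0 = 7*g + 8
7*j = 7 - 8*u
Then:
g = -8/7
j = 1 - 8*u/7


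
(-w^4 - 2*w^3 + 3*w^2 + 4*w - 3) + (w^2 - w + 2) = -w^4 - 2*w^3 + 4*w^2 + 3*w - 1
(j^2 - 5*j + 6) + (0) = j^2 - 5*j + 6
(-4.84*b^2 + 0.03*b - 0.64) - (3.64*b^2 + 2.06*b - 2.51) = -8.48*b^2 - 2.03*b + 1.87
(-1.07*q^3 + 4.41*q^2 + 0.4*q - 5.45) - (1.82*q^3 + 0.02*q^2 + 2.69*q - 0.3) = -2.89*q^3 + 4.39*q^2 - 2.29*q - 5.15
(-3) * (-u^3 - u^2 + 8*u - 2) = 3*u^3 + 3*u^2 - 24*u + 6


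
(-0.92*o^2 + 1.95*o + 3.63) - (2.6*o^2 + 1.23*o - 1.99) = -3.52*o^2 + 0.72*o + 5.62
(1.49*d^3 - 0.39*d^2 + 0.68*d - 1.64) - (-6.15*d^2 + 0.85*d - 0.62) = 1.49*d^3 + 5.76*d^2 - 0.17*d - 1.02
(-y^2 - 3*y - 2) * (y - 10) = -y^3 + 7*y^2 + 28*y + 20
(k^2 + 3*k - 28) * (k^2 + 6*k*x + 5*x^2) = k^4 + 6*k^3*x + 3*k^3 + 5*k^2*x^2 + 18*k^2*x - 28*k^2 + 15*k*x^2 - 168*k*x - 140*x^2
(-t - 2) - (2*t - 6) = 4 - 3*t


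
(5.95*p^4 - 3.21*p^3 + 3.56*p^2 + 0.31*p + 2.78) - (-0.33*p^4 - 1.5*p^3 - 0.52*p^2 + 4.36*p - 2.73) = 6.28*p^4 - 1.71*p^3 + 4.08*p^2 - 4.05*p + 5.51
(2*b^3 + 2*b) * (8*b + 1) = 16*b^4 + 2*b^3 + 16*b^2 + 2*b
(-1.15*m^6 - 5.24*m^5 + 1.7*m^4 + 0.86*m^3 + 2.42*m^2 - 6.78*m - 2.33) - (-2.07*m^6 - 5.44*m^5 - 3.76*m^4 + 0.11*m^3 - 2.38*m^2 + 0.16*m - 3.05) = 0.92*m^6 + 0.2*m^5 + 5.46*m^4 + 0.75*m^3 + 4.8*m^2 - 6.94*m + 0.72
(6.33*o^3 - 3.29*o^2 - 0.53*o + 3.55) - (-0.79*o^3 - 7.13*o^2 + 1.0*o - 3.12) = 7.12*o^3 + 3.84*o^2 - 1.53*o + 6.67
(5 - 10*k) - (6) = -10*k - 1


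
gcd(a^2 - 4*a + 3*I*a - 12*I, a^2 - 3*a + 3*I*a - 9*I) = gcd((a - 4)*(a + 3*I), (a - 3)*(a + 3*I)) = a + 3*I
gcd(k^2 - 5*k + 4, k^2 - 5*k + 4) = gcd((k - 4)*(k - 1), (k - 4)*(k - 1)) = k^2 - 5*k + 4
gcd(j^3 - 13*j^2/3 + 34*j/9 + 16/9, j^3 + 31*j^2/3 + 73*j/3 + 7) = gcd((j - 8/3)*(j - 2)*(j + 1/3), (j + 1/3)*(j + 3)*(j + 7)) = j + 1/3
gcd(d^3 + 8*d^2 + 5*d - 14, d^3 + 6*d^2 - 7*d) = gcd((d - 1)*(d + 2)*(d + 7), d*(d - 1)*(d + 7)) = d^2 + 6*d - 7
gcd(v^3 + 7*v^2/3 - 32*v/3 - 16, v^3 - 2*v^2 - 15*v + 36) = v^2 + v - 12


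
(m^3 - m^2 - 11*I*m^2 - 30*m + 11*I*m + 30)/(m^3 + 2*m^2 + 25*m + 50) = (m^2 - m*(1 + 6*I) + 6*I)/(m^2 + m*(2 + 5*I) + 10*I)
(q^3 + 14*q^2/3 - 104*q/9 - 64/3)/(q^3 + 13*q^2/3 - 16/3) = (q^2 + 10*q/3 - 16)/(q^2 + 3*q - 4)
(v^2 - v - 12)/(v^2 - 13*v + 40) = (v^2 - v - 12)/(v^2 - 13*v + 40)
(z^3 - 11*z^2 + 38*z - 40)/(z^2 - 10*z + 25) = (z^2 - 6*z + 8)/(z - 5)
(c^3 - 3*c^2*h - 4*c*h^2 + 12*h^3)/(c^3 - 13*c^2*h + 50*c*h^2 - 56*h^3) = (c^2 - c*h - 6*h^2)/(c^2 - 11*c*h + 28*h^2)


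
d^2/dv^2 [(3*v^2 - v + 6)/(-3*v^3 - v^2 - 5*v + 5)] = 2*(-27*v^6 + 27*v^5 - 180*v^4 - 458*v^3 - 243*v^2 - 345*v - 230)/(27*v^9 + 27*v^8 + 144*v^7 - 44*v^6 + 150*v^5 - 390*v^4 + 200*v^3 - 300*v^2 + 375*v - 125)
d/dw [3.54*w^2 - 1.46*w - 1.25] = 7.08*w - 1.46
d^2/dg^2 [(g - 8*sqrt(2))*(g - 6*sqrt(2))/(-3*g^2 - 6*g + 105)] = 2*(2*g^3 + 14*sqrt(2)*g^3 - 393*g^2 - 576*g + 1470*sqrt(2)*g - 4969 + 980*sqrt(2))/(3*(g^6 + 6*g^5 - 93*g^4 - 412*g^3 + 3255*g^2 + 7350*g - 42875))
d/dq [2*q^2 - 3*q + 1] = 4*q - 3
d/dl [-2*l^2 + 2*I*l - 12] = -4*l + 2*I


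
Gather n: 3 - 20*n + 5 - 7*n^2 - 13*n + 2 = -7*n^2 - 33*n + 10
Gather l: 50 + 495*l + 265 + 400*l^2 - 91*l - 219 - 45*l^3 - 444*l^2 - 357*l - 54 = -45*l^3 - 44*l^2 + 47*l + 42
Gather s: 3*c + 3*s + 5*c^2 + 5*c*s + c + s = 5*c^2 + 4*c + s*(5*c + 4)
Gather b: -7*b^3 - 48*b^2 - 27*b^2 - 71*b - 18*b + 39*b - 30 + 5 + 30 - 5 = -7*b^3 - 75*b^2 - 50*b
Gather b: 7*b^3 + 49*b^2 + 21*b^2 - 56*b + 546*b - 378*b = 7*b^3 + 70*b^2 + 112*b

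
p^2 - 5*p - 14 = (p - 7)*(p + 2)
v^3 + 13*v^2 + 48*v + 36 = (v + 1)*(v + 6)^2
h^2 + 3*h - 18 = (h - 3)*(h + 6)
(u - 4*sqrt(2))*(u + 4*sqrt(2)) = u^2 - 32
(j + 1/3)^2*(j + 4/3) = j^3 + 2*j^2 + j + 4/27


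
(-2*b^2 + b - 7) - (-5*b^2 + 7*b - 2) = 3*b^2 - 6*b - 5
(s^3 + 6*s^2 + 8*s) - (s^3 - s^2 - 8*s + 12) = 7*s^2 + 16*s - 12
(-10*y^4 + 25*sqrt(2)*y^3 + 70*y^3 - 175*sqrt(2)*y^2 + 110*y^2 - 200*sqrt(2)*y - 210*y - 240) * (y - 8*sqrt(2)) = -10*y^5 + 70*y^4 + 105*sqrt(2)*y^4 - 735*sqrt(2)*y^3 - 290*y^3 - 1080*sqrt(2)*y^2 + 2590*y^2 + 1680*sqrt(2)*y + 2960*y + 1920*sqrt(2)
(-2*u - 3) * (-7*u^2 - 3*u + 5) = 14*u^3 + 27*u^2 - u - 15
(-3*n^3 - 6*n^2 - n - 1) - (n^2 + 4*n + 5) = -3*n^3 - 7*n^2 - 5*n - 6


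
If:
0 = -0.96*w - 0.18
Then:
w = -0.19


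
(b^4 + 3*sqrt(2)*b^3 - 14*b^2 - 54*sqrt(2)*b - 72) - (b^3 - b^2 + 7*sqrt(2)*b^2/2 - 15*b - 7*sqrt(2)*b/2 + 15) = b^4 - b^3 + 3*sqrt(2)*b^3 - 13*b^2 - 7*sqrt(2)*b^2/2 - 101*sqrt(2)*b/2 + 15*b - 87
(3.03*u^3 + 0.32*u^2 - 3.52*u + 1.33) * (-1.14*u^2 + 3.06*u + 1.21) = -3.4542*u^5 + 8.907*u^4 + 8.6583*u^3 - 11.9002*u^2 - 0.1894*u + 1.6093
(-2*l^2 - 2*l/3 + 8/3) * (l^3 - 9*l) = -2*l^5 - 2*l^4/3 + 62*l^3/3 + 6*l^2 - 24*l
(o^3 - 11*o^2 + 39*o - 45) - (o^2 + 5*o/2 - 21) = o^3 - 12*o^2 + 73*o/2 - 24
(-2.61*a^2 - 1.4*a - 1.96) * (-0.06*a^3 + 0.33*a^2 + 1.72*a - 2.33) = 0.1566*a^5 - 0.7773*a^4 - 4.8336*a^3 + 3.0265*a^2 - 0.1092*a + 4.5668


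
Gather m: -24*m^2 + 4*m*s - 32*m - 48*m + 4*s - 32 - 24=-24*m^2 + m*(4*s - 80) + 4*s - 56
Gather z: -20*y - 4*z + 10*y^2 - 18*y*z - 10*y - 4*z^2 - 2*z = 10*y^2 - 30*y - 4*z^2 + z*(-18*y - 6)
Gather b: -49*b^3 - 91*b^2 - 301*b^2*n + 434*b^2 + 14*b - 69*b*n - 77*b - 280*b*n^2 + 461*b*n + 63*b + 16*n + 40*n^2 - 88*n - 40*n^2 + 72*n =-49*b^3 + b^2*(343 - 301*n) + b*(-280*n^2 + 392*n)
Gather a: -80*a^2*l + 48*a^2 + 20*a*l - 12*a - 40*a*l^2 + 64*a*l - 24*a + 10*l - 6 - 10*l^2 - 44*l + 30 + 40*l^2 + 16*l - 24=a^2*(48 - 80*l) + a*(-40*l^2 + 84*l - 36) + 30*l^2 - 18*l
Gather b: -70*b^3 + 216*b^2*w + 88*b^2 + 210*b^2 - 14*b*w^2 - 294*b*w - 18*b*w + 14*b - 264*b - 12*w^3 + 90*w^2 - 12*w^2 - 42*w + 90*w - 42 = -70*b^3 + b^2*(216*w + 298) + b*(-14*w^2 - 312*w - 250) - 12*w^3 + 78*w^2 + 48*w - 42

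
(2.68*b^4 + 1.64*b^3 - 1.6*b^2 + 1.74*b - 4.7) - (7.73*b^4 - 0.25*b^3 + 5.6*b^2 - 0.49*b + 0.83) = -5.05*b^4 + 1.89*b^3 - 7.2*b^2 + 2.23*b - 5.53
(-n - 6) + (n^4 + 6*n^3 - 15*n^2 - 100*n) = n^4 + 6*n^3 - 15*n^2 - 101*n - 6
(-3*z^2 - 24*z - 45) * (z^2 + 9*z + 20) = -3*z^4 - 51*z^3 - 321*z^2 - 885*z - 900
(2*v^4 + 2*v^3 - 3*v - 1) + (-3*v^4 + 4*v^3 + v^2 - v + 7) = -v^4 + 6*v^3 + v^2 - 4*v + 6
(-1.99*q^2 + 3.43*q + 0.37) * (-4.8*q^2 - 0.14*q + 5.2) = 9.552*q^4 - 16.1854*q^3 - 12.6042*q^2 + 17.7842*q + 1.924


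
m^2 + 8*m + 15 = (m + 3)*(m + 5)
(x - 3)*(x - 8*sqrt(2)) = x^2 - 8*sqrt(2)*x - 3*x + 24*sqrt(2)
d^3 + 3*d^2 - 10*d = d*(d - 2)*(d + 5)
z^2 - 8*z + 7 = (z - 7)*(z - 1)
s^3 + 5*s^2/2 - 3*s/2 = s*(s - 1/2)*(s + 3)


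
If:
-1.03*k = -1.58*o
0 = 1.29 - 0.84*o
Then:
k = 2.36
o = 1.54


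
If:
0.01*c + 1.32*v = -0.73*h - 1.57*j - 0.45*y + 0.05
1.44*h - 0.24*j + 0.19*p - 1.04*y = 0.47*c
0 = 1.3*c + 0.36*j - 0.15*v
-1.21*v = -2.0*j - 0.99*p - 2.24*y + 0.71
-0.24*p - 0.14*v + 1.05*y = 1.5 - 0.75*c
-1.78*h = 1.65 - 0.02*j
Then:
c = 15.35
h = -1.36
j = -38.45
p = 90.61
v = 40.74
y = 16.61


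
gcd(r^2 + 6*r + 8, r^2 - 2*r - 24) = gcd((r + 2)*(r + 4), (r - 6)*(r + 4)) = r + 4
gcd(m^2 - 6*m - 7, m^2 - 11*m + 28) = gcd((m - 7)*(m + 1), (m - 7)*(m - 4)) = m - 7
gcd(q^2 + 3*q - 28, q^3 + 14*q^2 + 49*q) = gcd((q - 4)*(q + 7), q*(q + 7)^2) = q + 7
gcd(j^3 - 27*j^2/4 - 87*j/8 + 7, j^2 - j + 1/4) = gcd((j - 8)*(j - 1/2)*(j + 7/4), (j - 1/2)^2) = j - 1/2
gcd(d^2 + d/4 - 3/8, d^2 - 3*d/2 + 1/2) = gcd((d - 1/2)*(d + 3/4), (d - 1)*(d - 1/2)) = d - 1/2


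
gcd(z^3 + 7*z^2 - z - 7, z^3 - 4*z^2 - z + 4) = z^2 - 1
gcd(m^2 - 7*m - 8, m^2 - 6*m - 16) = m - 8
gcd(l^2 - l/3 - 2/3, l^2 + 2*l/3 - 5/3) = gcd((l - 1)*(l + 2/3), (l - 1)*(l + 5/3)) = l - 1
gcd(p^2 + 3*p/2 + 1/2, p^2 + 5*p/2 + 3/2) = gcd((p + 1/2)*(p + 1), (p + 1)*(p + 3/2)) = p + 1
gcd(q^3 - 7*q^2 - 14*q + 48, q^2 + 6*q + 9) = q + 3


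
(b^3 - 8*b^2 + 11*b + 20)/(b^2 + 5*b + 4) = (b^2 - 9*b + 20)/(b + 4)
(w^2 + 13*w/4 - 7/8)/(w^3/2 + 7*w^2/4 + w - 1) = (8*w^2 + 26*w - 7)/(2*(2*w^3 + 7*w^2 + 4*w - 4))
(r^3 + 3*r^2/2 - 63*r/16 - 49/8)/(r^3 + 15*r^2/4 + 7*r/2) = (4*r^2 - r - 14)/(4*r*(r + 2))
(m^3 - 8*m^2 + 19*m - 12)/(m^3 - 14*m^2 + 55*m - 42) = (m^2 - 7*m + 12)/(m^2 - 13*m + 42)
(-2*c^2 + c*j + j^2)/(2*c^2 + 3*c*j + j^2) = (-c + j)/(c + j)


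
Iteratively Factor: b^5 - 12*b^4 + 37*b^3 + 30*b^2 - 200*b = (b - 5)*(b^4 - 7*b^3 + 2*b^2 + 40*b) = (b - 5)^2*(b^3 - 2*b^2 - 8*b) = (b - 5)^2*(b + 2)*(b^2 - 4*b) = b*(b - 5)^2*(b + 2)*(b - 4)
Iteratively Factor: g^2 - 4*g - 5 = (g + 1)*(g - 5)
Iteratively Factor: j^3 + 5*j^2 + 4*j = (j + 4)*(j^2 + j) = j*(j + 4)*(j + 1)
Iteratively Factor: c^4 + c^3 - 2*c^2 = (c - 1)*(c^3 + 2*c^2) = c*(c - 1)*(c^2 + 2*c) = c^2*(c - 1)*(c + 2)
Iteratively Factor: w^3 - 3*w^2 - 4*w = (w)*(w^2 - 3*w - 4) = w*(w + 1)*(w - 4)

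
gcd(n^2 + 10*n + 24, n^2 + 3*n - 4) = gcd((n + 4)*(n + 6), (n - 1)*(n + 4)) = n + 4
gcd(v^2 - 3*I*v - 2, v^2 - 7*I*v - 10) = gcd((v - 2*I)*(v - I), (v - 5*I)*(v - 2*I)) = v - 2*I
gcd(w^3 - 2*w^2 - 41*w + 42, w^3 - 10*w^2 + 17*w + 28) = w - 7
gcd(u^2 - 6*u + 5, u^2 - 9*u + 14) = 1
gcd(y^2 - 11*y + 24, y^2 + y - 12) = y - 3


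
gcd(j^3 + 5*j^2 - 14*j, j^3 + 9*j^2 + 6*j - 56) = j^2 + 5*j - 14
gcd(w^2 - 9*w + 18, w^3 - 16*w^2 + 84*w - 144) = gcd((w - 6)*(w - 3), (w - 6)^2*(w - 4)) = w - 6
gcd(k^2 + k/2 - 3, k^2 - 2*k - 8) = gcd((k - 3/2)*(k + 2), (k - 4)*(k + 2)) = k + 2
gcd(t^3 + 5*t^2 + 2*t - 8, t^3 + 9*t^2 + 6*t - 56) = t + 4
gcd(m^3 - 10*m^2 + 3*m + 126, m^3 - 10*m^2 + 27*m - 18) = m - 6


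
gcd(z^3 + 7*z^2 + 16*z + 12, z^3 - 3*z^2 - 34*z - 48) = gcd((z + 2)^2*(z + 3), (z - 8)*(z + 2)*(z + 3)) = z^2 + 5*z + 6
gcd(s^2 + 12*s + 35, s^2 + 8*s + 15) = s + 5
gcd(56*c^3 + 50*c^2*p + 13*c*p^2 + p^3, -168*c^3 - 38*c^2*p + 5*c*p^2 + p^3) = 28*c^2 + 11*c*p + p^2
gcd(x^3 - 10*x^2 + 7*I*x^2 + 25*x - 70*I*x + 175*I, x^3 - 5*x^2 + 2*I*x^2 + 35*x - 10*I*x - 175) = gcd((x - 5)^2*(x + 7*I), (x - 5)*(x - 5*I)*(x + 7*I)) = x^2 + x*(-5 + 7*I) - 35*I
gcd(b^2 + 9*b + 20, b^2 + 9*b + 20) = b^2 + 9*b + 20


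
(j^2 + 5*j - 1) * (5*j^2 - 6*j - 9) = 5*j^4 + 19*j^3 - 44*j^2 - 39*j + 9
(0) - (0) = 0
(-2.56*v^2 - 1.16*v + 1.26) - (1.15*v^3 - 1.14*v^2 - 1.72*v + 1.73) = -1.15*v^3 - 1.42*v^2 + 0.56*v - 0.47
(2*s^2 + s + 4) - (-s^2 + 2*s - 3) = 3*s^2 - s + 7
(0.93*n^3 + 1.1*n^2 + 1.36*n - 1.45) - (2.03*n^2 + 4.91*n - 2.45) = 0.93*n^3 - 0.93*n^2 - 3.55*n + 1.0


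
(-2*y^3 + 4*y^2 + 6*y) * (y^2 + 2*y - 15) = -2*y^5 + 44*y^3 - 48*y^2 - 90*y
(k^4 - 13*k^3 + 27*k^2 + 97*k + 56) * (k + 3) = k^5 - 10*k^4 - 12*k^3 + 178*k^2 + 347*k + 168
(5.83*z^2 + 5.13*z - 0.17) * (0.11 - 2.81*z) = -16.3823*z^3 - 13.774*z^2 + 1.042*z - 0.0187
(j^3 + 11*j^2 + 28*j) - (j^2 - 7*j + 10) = j^3 + 10*j^2 + 35*j - 10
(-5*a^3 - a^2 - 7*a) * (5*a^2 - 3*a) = -25*a^5 + 10*a^4 - 32*a^3 + 21*a^2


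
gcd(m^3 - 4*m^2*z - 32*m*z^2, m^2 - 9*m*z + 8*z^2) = -m + 8*z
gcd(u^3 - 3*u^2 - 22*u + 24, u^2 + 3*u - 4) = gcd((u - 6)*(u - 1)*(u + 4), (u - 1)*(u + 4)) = u^2 + 3*u - 4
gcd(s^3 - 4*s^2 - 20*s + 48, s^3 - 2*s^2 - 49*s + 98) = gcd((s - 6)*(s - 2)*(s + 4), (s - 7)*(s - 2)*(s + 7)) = s - 2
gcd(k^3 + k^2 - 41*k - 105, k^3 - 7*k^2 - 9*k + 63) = k^2 - 4*k - 21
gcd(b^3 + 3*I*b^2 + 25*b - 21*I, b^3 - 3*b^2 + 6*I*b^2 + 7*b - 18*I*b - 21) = b^2 + 6*I*b + 7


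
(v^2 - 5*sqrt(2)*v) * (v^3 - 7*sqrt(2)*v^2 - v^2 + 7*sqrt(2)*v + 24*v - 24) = v^5 - 12*sqrt(2)*v^4 - v^4 + 12*sqrt(2)*v^3 + 94*v^3 - 120*sqrt(2)*v^2 - 94*v^2 + 120*sqrt(2)*v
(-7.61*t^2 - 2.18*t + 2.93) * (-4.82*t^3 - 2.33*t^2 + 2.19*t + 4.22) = 36.6802*t^5 + 28.2389*t^4 - 25.7091*t^3 - 43.7153*t^2 - 2.7829*t + 12.3646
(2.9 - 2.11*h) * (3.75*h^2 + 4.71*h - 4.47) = -7.9125*h^3 + 0.936900000000001*h^2 + 23.0907*h - 12.963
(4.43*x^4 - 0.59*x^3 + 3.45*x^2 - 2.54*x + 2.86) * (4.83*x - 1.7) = 21.3969*x^5 - 10.3807*x^4 + 17.6665*x^3 - 18.1332*x^2 + 18.1318*x - 4.862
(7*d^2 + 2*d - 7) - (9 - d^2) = 8*d^2 + 2*d - 16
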